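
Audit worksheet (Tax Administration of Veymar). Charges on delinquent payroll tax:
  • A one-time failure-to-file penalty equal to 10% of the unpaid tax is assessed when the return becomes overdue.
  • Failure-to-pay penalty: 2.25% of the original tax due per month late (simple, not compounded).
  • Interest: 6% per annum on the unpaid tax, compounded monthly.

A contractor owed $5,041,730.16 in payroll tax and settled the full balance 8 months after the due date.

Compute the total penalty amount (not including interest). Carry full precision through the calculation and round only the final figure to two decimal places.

Failure-to-file penalty: 10% × $5,041,730.16 = $504,173.02…
Failure-to-pay penalty = 2.25% × $5,041,730.16 × 8 mo = $907,511.43…
Total penalty = $504,173.02… + $907,511.43… = $1,411,684.44

$1,411,684.44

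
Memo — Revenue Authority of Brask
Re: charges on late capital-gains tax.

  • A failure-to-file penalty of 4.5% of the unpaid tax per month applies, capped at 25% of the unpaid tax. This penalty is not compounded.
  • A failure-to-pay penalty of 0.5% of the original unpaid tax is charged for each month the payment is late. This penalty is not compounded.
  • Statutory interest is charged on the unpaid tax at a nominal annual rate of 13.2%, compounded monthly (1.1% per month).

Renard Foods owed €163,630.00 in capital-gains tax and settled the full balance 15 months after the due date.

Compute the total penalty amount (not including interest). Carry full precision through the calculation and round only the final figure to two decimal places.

€53,179.75

Failure-to-file: 15 × 4.5% × €163,630.00 = €110,450.25, capped at 25% × €163,630.00 = €40,907.50
Failure-to-pay penalty: 15 × 0.5% × €163,630.00 = €12,272.25
Total penalty = €40,907.50 + €12,272.25 = €53,179.75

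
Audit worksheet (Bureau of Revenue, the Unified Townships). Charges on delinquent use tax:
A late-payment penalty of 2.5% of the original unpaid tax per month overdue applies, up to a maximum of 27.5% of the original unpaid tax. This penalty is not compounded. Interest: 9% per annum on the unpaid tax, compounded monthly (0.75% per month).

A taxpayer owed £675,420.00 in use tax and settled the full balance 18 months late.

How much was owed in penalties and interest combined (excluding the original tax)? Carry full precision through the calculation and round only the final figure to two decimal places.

£282,974.23

Penalty (uncapped): 18 × 2.5% × £675,420.00 = £303,939.00; cap = 27.5% × £675,420.00 = £185,740.50 → penalty = £185,740.50
Interest: £675,420.00 × ((1 + 0.0075)^18 − 1) = £675,420.00 × 0.1439604… = £97,233.7257…
Penalties + interest = £185,740.5000 + £97,233.7257… = £282,974.23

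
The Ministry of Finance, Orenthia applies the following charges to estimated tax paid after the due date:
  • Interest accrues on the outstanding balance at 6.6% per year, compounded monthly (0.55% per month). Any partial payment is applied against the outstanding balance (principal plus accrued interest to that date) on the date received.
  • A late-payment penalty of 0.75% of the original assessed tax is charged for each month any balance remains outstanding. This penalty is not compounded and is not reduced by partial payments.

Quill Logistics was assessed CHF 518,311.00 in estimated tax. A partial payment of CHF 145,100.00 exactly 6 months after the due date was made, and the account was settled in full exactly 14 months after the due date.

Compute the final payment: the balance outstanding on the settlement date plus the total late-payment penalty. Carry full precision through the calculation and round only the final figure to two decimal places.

Balance at month 6: CHF 518,311.0000 × (1 + 0.0055)^6 = CHF 535,652.1784…
After CHF 145,100.00 payment: CHF 535,652.1784… − CHF 145,100.00 = CHF 390,552.1784…
Balance at month 14: CHF 390,552.1784… × (1 + 0.0055)^8 = CHF 408,070.9359…
Penalty: 14 × 0.75% × CHF 518,311.00 = CHF 54,422.66…
Final settlement = outstanding balance + penalty = CHF 408,070.9359… + CHF 54,422.66… = CHF 462,493.59

CHF 462,493.59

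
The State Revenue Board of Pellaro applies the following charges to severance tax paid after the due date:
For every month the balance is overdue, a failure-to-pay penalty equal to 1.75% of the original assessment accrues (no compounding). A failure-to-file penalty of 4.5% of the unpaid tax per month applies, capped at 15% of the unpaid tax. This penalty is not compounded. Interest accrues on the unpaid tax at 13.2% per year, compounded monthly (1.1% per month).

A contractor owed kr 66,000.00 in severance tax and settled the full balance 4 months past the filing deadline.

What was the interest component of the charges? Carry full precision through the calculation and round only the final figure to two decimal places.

kr 2,952.27

Interest: kr 66,000.00 × ((1 + 0.011)^4 − 1) = kr 66,000.00 × 0.0447313… = kr 2,952.2684…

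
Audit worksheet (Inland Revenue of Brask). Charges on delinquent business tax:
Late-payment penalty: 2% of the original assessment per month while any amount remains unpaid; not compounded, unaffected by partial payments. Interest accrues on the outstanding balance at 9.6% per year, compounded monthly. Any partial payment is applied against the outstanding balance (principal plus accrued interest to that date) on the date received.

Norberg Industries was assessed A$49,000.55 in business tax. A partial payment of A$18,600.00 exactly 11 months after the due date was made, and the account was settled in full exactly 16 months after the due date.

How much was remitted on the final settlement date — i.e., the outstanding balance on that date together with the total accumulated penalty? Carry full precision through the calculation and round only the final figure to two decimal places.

A$51,987.54

Monthly rate = 9.6% ÷ 12 = 0.8%
Balance at month 11: A$49,000.5500 × (1 + 0.008)^11 = A$53,489.2869…
After A$18,600.00 payment: A$53,489.2869… − A$18,600.00 = A$34,889.2869…
Balance at month 16: A$34,889.2869… × (1 + 0.008)^5 = A$36,307.3669…
Penalty: 16 × 2% × A$49,000.55 = A$15,680.18…
Final settlement = outstanding balance + penalty = A$36,307.3669… + A$15,680.18… = A$51,987.54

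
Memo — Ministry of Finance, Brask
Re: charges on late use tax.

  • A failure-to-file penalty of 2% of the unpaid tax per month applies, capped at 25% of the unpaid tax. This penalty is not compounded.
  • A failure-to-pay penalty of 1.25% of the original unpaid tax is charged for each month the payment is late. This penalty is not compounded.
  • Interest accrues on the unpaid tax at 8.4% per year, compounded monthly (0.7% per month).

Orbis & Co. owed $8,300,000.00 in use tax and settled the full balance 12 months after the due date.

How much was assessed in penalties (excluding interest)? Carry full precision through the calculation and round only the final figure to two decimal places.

Failure-to-file: 12 × 2% × $8,300,000.00 = $1,992,000.00 (under the 25% cap)
Failure-to-pay penalty = 1.25% × $8,300,000.00 × 12 mo = $1,245,000.00
Total penalty = $1,992,000.00 + $1,245,000.00 = $3,237,000.00

$3,237,000.00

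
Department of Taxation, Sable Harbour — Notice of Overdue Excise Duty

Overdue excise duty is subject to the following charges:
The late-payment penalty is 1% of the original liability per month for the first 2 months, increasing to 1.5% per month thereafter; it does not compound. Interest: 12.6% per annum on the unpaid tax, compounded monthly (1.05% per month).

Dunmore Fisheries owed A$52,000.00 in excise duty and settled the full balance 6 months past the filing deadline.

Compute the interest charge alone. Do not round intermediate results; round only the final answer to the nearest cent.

A$3,363.21

Interest: A$52,000.00 × ((1 + 0.0105)^6 − 1) = A$52,000.00 × 0.0646771… = A$3,363.2085…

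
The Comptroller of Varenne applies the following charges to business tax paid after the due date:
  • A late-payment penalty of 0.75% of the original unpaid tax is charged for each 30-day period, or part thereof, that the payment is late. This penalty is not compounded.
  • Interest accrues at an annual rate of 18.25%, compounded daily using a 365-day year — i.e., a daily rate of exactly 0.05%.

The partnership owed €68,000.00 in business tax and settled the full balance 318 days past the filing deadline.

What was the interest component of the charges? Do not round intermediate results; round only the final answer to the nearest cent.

Interest: €68,000.00 × ((1 + 0.0005)^318 − 1) = €68,000.00 × 0.17229136… = €11,715.8127…

€11,715.81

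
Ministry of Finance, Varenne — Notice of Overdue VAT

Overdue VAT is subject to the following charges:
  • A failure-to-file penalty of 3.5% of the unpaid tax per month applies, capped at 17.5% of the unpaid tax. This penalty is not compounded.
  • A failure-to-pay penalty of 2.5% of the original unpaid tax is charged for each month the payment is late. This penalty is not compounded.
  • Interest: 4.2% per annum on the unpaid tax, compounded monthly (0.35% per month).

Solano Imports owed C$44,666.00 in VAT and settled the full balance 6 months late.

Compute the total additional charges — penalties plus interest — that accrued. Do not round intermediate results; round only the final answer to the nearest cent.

Failure-to-file: 6 × 3.5% × C$44,666.00 = C$9,379.86, capped at 17.5% × C$44,666.00 = C$7,816.55
Failure-to-pay penalty: 6 × 2.5% × C$44,666.00 = C$6,699.90
Interest: C$44,666.00 × ((1 + 0.0035)^6 − 1) = C$44,666.00 × 0.0211846… = C$946.2318…
Penalties + interest = C$14,516.4500 + C$946.2318… = C$15,462.68

C$15,462.68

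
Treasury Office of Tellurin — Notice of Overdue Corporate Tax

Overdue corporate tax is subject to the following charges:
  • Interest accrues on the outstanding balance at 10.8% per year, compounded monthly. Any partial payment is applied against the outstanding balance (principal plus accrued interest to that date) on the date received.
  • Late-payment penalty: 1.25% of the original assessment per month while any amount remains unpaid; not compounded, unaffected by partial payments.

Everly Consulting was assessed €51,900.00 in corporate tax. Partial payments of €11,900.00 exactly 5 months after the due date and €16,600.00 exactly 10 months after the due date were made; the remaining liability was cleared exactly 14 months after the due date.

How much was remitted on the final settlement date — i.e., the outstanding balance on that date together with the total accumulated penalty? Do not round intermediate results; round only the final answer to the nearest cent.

Monthly rate = 10.8% ÷ 12 = 0.9%
Balance at month 5: €51,900.0000 × (1 + 0.009)^5 = €54,277.9191…
After €11,900.00 payment: €54,277.9191… − €11,900.00 = €42,377.9191…
Balance at month 10: €42,377.9191… × (1 + 0.009)^5 = €44,319.5619…
After €16,600.00 payment: €44,319.5619… − €16,600.00 = €27,719.5619…
Balance at month 14: €27,719.5619… × (1 + 0.009)^4 = €28,731.0188…
Penalty: 14 × 1.25% × €51,900.00 = €9,082.50
Final settlement = outstanding balance + penalty = €28,731.0188… + €9,082.50 = €37,813.52

€37,813.52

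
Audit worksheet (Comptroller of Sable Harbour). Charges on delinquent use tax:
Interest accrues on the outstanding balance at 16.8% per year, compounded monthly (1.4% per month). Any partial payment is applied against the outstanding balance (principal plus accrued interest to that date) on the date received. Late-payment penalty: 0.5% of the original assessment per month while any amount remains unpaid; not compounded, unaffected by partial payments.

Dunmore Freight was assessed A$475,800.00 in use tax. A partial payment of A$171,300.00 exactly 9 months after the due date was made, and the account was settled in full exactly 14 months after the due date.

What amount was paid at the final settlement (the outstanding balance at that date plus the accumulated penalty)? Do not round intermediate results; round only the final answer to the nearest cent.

A$427,711.74

Balance at month 9: A$475,800.0000 × (1 + 0.014)^9 = A$539,220.0504…
After A$171,300.00 payment: A$539,220.0504… − A$171,300.00 = A$367,920.0504…
Balance at month 14: A$367,920.0504… × (1 + 0.014)^5 = A$394,405.7438…
Penalty: 14 × 0.5% × A$475,800.00 = A$33,306.00
Final settlement = outstanding balance + penalty = A$394,405.7438… + A$33,306.00 = A$427,711.74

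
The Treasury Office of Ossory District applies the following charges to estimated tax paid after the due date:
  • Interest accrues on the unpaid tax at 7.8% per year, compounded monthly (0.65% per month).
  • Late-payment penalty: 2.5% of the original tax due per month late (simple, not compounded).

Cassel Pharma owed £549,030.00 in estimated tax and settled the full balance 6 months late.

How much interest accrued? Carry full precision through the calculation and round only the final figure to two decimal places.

Interest: £549,030.00 × ((1 + 0.0065)^6 − 1) = £549,030.00 × 0.0396393… = £21,763.1480…

£21,763.15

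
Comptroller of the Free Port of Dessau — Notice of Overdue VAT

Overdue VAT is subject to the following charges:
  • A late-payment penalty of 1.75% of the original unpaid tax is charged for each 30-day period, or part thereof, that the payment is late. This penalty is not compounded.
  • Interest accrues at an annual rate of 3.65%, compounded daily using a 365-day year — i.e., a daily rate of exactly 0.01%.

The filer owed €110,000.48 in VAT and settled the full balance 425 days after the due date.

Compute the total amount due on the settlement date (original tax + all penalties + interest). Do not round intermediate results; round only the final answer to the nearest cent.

Penalty periods: ⌈425/30⌉ = 15; penalty = 15 × 1.75% × €110,000.48 = €28,875.13…
Interest: €110,000.48 × ((1 + 0.0001)^425 − 1) = €110,000.48 × 0.04341384… = €4,775.5432…
Total = €110,000.48 + €28,875.1260 + €4,775.5432… = €143,651.15

€143,651.15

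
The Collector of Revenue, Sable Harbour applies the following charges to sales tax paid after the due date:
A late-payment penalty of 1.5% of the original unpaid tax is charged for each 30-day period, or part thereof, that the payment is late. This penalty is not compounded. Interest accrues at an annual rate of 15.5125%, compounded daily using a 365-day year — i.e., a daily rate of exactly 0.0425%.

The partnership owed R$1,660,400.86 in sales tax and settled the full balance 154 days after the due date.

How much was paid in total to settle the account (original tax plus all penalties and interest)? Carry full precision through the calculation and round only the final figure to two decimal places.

R$1,922,120.73

Penalty periods: ⌈154/30⌉ = 6; penalty = 6 × 1.5% × R$1,660,400.86 = R$149,436.08…
Interest: R$1,660,400.86 × ((1 + 0.000425)^154 − 1) = R$1,660,400.86 × 0.06762451… = R$112,283.7937…
Total = R$1,660,400.86 + R$149,436.0774 + R$112,283.7937… = R$1,922,120.73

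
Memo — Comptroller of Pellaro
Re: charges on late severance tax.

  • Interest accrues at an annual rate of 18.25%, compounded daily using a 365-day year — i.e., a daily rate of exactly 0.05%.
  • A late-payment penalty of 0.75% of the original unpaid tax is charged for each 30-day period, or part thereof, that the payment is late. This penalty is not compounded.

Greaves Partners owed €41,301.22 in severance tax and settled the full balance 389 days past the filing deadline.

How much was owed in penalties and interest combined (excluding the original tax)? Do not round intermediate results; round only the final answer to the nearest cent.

Penalty periods: ⌈389/30⌉ = 13; penalty = 13 × 0.75% × €41,301.22 = €4,026.87…
Interest: €41,301.22 × ((1 + 0.0005)^389 − 1) = €41,301.22 × 0.21464444… = €8,865.0772…
Penalties + interest = €4,026.8690… + €8,865.0772… = €12,891.95

€12,891.95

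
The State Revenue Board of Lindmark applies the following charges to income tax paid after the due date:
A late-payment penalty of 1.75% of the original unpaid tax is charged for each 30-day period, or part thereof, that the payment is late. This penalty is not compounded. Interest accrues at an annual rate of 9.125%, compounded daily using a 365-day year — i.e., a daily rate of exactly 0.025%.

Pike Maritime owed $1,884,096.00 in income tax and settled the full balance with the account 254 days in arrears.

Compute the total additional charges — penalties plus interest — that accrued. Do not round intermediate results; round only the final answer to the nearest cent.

Penalty periods: ⌈254/30⌉ = 9; penalty = 9 × 1.75% × $1,884,096.00 = $296,745.12
Interest: $1,884,096.00 × ((1 + 0.00025)^254 − 1) = $1,884,096.00 × 0.06555103… = $123,504.4322…
Penalties + interest = $296,745.1200 + $123,504.4322… = $420,249.55

$420,249.55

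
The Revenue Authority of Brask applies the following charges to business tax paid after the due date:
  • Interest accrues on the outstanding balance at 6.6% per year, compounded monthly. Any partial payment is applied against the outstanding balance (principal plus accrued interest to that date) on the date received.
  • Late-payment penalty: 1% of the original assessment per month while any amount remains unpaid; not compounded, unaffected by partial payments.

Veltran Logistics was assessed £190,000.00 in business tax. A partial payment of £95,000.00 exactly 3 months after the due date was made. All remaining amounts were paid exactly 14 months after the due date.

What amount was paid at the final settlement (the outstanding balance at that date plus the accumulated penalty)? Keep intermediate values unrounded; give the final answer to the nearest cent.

£130,856.51

Monthly rate = 6.6% ÷ 12 = 0.55%
Balance at month 3: £190,000.0000 × (1 + 0.0055)^3 = £193,152.2741…
After £95,000.00 payment: £193,152.2741… − £95,000.00 = £98,152.2741…
Balance at month 14: £98,152.2741… × (1 + 0.0055)^11 = £104,256.5119…
Penalty: 14 × 1% × £190,000.00 = £26,600.00
Final settlement = outstanding balance + penalty = £104,256.5119… + £26,600.00 = £130,856.51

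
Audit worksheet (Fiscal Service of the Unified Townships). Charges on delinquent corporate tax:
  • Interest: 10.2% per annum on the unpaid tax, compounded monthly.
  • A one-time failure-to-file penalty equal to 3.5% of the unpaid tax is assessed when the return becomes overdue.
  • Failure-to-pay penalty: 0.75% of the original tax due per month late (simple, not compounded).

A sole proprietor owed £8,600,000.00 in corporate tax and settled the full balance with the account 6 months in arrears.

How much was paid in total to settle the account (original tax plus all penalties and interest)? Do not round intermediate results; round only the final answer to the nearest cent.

Failure-to-file penalty: 3.5% × £8,600,000.00 = £301,000.00
Failure-to-pay penalty = 0.75% × £8,600,000.00 × 6 mo = £387,000.00
Interest (10.2%/yr ÷ 12 = 0.85%/month): £8,600,000.00 × ((1 + 0.0085)^6 − 1) = £448,026.5552…
Total = £8,600,000.00 + £688,000.0000 + £448,026.5552… = £9,736,026.56

£9,736,026.56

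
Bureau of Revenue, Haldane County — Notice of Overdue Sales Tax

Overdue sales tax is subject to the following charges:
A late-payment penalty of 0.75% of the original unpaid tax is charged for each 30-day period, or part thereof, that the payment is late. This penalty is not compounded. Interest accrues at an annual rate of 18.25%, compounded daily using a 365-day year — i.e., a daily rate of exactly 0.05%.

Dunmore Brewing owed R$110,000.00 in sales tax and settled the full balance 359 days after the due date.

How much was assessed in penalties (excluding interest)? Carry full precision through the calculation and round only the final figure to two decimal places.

Penalty periods: ⌈359/30⌉ = 12; penalty = 12 × 0.75% × R$110,000.00 = R$9,900.00

R$9,900.00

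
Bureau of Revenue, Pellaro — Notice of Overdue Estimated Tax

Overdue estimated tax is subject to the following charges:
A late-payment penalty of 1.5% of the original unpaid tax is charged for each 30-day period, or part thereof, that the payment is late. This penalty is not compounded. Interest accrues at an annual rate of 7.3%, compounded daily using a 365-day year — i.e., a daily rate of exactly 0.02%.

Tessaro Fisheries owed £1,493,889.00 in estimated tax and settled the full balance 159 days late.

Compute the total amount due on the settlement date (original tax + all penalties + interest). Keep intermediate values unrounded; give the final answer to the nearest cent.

Penalty periods: ⌈159/30⌉ = 6; penalty = 6 × 1.5% × £1,493,889.00 = £134,450.01
Interest: £1,493,889.00 × ((1 + 0.0002)^159 − 1) = £1,493,889.00 × 0.03230774… = £48,264.1776…
Total = £1,493,889.00 + £134,450.0100 + £48,264.1776… = £1,676,603.19

£1,676,603.19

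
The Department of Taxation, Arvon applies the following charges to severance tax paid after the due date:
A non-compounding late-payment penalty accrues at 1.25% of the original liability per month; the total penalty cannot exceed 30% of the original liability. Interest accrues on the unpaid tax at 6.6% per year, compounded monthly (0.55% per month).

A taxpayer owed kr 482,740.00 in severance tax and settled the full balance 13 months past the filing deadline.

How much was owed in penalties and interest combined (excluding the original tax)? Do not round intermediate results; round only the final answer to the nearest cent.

Penalty: 13 × 1.25% × kr 482,740.00 = kr 78,445.25 (below the 30% cap of kr 144,822.00)
Interest: kr 482,740.00 × ((1 + 0.0055)^13 − 1) = kr 482,740.00 × 0.0739077… = kr 35,678.2244…
Penalties + interest = kr 78,445.2500 + kr 35,678.2244… = kr 114,123.47

kr 114,123.47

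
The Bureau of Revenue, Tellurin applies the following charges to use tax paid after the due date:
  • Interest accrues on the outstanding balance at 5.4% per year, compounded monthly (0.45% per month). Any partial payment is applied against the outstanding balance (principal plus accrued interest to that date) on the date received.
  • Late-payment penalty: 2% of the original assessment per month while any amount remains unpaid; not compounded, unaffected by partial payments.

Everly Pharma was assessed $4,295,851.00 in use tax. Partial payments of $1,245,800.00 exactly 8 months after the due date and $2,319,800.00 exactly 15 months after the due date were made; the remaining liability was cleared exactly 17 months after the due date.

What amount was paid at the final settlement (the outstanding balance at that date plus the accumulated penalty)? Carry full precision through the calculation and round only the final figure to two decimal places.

Balance at month 8: $4,295,851.0000 × (1 + 0.0045)^8 = $4,452,959.4290…
After $1,245,800.00 payment: $4,452,959.4290… − $1,245,800.00 = $3,207,159.4290…
Balance at month 15: $3,207,159.4290… × (1 + 0.0045)^7 = $3,309,559.0705…
After $2,319,800.00 payment: $3,309,559.0705… − $2,319,800.00 = $989,759.0705…
Balance at month 17: $989,759.0705… × (1 + 0.0045)^2 = $998,686.9448…
Penalty: 17 × 2% × $4,295,851.00 = $1,460,589.34
Final settlement = outstanding balance + penalty = $998,686.9448… + $1,460,589.34 = $2,459,276.28

$2,459,276.28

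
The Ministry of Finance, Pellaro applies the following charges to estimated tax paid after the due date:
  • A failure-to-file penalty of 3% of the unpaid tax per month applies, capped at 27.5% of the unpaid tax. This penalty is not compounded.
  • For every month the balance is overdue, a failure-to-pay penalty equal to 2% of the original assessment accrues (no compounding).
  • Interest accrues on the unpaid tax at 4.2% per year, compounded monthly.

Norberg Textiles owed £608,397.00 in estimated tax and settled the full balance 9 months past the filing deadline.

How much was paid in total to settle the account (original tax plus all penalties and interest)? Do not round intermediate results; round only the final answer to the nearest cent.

Failure-to-file: 9 × 3% × £608,397.00 = £164,267.19 (under the 27.5% cap)
Failure-to-pay penalty: 9 × 2% × £608,397.00 = £109,511.46
Interest (4.2%/yr ÷ 12 = 0.35%/month): £608,397.00 × ((1 + 0.0035)^9 − 1) = £19,435.0113…
Total = £608,397.00 + £273,778.6500 + £19,435.0113… = £901,610.66

£901,610.66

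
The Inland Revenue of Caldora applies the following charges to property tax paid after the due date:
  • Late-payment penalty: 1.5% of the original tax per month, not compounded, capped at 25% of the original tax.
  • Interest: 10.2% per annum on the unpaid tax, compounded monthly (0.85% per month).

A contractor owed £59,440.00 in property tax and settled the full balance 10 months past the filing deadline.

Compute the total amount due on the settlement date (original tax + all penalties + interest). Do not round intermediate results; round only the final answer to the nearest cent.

£73,606.10

Penalty: 10 × 1.5% × £59,440.00 = £8,916.00 (below the 25% cap of £14,860.00)
Interest: £59,440.00 × ((1 + 0.0085)^10 − 1) = £59,440.00 × 0.0883261… = £5,250.1006…
Total = £59,440.00 + £8,916.0000 + £5,250.1006… = £73,606.10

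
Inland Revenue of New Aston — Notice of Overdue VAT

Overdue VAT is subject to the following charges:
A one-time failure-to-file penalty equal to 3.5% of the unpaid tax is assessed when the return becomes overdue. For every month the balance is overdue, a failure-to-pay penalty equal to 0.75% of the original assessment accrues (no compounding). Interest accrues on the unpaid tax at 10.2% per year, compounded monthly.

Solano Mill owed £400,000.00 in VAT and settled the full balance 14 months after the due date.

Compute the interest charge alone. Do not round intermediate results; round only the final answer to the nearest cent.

Interest (10.2%/yr ÷ 12 = 0.85%/month): £400,000.00 × ((1 + 0.0085)^14 − 1) = £50,321.4427…

£50,321.44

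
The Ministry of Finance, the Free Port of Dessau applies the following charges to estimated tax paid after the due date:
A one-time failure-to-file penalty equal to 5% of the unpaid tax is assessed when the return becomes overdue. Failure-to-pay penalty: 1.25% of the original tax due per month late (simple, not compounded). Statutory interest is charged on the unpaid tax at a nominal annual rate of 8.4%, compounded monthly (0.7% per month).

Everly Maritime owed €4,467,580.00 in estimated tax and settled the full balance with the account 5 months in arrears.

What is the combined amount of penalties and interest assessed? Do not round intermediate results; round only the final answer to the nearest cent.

Failure-to-file penalty: 5% × €4,467,580.00 = €223,379.00
Failure-to-pay penalty: 5 × 1.25% × €4,467,580.00 = €279,223.75
Interest: €4,467,580.00 × ((1 + 0.007)^5 − 1) = €4,467,580.00 × 0.0354934… = €158,569.7917…
Penalties + interest = €502,602.7500 + €158,569.7917… = €661,172.54

€661,172.54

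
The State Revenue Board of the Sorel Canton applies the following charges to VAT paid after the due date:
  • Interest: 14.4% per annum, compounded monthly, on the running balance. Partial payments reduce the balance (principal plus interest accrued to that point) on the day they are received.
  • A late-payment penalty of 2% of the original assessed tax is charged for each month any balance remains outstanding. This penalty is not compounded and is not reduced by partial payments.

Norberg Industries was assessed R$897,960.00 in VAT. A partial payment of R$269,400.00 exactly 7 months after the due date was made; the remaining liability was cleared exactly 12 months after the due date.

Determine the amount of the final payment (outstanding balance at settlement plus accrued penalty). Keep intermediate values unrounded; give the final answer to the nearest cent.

Monthly rate = 14.4% ÷ 12 = 1.2%
Balance at month 7: R$897,960.0000 × (1 + 0.012)^7 = R$976,159.0361…
After R$269,400.00 payment: R$976,159.0361… − R$269,400.00 = R$706,759.0361…
Balance at month 12: R$706,759.0361… × (1 + 0.012)^5 = R$750,194.5975…
Penalty: 12 × 2% × R$897,960.00 = R$215,510.40
Final settlement = outstanding balance + penalty = R$750,194.5975… + R$215,510.40 = R$965,705.00

R$965,705.00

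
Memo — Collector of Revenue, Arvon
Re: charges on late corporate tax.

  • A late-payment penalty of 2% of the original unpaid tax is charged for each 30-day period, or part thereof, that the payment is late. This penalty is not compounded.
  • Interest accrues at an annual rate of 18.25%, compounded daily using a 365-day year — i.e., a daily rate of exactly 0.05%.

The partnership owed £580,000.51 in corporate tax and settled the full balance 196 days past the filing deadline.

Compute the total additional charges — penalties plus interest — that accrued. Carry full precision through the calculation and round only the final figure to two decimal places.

Penalty periods: ⌈196/30⌉ = 7; penalty = 7 × 2% × £580,000.51 = £81,200.07…
Interest: £580,000.51 × ((1 + 0.0005)^196 − 1) = £580,000.51 × 0.10293577… = £59,702.8002…
Penalties + interest = £81,200.0714 + £59,702.8002… = £140,902.87

£140,902.87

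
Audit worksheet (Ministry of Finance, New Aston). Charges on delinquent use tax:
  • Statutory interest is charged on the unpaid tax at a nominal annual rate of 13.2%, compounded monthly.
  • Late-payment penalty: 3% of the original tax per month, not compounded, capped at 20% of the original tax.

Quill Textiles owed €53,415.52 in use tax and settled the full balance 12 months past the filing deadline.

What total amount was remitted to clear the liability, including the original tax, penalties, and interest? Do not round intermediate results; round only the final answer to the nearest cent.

Penalty (uncapped): 12 × 3% × €53,415.52 = €19,229.59…; cap = 20% × €53,415.52 = €10,683.10… → penalty = €10,683.10…
Interest (13.2%/yr ÷ 12 = 1.1%/month): €53,415.52 × ((1 + 0.011)^12 − 1) = €7,493.4601…
Total = €53,415.52 + €10,683.1040 + €7,493.4601… = €71,592.08

€71,592.08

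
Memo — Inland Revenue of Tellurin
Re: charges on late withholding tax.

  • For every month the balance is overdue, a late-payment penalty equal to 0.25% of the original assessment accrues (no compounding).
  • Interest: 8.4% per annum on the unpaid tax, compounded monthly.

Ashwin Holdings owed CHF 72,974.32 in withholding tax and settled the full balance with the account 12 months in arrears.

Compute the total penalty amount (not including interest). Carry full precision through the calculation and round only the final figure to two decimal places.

Late-payment penalty = 0.25% × CHF 72,974.32 × 12 mo = CHF 2,189.23…

CHF 2,189.23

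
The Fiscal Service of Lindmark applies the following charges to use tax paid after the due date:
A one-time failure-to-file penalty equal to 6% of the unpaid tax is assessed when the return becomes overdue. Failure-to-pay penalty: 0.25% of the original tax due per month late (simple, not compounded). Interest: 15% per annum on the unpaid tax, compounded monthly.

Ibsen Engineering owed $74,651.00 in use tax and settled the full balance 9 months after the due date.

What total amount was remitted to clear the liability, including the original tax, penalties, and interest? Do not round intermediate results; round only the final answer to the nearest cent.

Failure-to-file penalty: 6% × $74,651.00 = $4,479.06
Failure-to-pay penalty: 9 × 0.25% × $74,651.00 = $1,679.65…
Interest (15%/yr ÷ 12 = 1.25%/month): $74,651.00 × ((1 + 0.0125)^9 − 1) = $8,830.6293…
Total = $74,651.00 + $6,158.7075 + $8,830.6293… = $89,640.34

$89,640.34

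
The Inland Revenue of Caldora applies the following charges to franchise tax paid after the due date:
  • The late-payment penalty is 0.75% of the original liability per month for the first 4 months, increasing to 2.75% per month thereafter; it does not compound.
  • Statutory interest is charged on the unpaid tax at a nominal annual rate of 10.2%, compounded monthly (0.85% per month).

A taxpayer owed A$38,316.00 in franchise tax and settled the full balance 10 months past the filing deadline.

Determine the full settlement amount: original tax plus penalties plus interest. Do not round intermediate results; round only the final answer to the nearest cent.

Penalty, months 1–4: 4 × 0.75% × A$38,316.00 = A$1,149.48
Penalty, months 5–10: 6 × 2.75% × A$38,316.00 = A$6,322.14
Interest: A$38,316.00 × ((1 + 0.0085)^10 − 1) = A$38,316.00 × 0.0883261… = A$3,384.3010…
Total = A$38,316.00 + A$7,471.6200 + A$3,384.3010… = A$49,171.92

A$49,171.92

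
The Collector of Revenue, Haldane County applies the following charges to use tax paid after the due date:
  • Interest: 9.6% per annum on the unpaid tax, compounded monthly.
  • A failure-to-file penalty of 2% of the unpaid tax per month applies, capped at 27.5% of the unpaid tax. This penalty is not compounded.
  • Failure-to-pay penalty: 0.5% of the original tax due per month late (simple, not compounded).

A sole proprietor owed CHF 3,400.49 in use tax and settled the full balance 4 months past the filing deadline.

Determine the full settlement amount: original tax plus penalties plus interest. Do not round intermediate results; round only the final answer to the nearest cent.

CHF 3,850.67

Failure-to-file: 4 × 2% × CHF 3,400.49 = CHF 272.04… (under the 27.5% cap)
Failure-to-pay penalty: 4 × 0.5% × CHF 3,400.49 = CHF 68.01…
Interest (9.6%/yr ÷ 12 = 0.8%/month): CHF 3,400.49 × ((1 + 0.008)^4 − 1) = CHF 110.1284…
Total = CHF 3,400.49 + CHF 340.0490 + CHF 110.1284… = CHF 3,850.67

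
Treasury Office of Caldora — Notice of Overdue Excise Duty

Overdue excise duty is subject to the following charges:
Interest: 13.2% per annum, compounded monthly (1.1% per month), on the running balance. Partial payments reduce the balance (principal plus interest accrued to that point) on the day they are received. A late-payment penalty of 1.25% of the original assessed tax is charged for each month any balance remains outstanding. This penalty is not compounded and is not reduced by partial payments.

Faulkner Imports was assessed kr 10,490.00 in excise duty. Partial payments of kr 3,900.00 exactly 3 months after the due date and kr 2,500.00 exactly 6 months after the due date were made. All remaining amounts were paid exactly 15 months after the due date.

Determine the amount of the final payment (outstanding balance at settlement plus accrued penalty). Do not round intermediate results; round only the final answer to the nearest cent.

kr 7,121.78

Balance at month 3: kr 10,490.0000 × (1 + 0.011)^3 = kr 10,839.9918…
After kr 3,900.00 payment: kr 10,839.9918… − kr 3,900.00 = kr 6,939.9918…
Balance at month 6: kr 6,939.9918… × (1 + 0.011)^3 = kr 7,171.5400…
After kr 2,500.00 payment: kr 7,171.5400… − kr 2,500.00 = kr 4,671.5400…
Balance at month 15: kr 4,671.5400… × (1 + 0.011)^9 = kr 5,154.9027…
Penalty: 15 × 1.25% × kr 10,490.00 = kr 1,966.88…
Final settlement = outstanding balance + penalty = kr 5,154.9027… + kr 1,966.88… = kr 7,121.78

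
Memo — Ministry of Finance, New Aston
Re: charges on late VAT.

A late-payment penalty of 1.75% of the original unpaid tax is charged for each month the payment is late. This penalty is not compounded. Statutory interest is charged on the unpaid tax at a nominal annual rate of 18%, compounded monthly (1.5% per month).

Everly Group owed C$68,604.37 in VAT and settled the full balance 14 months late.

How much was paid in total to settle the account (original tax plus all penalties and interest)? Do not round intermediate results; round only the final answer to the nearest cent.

Late-payment penalty: 14 × 1.75% × C$68,604.37 = C$16,808.07…
Interest: C$68,604.37 × ((1 + 0.015)^14 − 1) = C$68,604.37 × 0.2317557… = C$15,899.4559…
Total = C$68,604.37 + C$16,808.0707… + C$15,899.4559… = C$101,311.90

C$101,311.90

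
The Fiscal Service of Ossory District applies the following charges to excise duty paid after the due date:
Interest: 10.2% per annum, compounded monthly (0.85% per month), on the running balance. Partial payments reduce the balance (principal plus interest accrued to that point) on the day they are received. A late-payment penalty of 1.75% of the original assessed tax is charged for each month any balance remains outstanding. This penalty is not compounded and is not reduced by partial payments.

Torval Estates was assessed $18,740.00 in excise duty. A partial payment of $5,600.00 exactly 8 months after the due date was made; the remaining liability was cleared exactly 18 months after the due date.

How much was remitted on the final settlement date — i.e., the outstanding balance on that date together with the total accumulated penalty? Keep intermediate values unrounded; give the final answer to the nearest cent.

$21,632.55

Balance at month 8: $18,740.0000 × (1 + 0.0085)^8 = $20,052.8824…
After $5,600.00 payment: $20,052.8824… − $5,600.00 = $14,452.8824…
Balance at month 18: $14,452.8824… × (1 + 0.0085)^10 = $15,729.4485…
Penalty: 18 × 1.75% × $18,740.00 = $5,903.10
Final settlement = outstanding balance + penalty = $15,729.4485… + $5,903.10 = $21,632.55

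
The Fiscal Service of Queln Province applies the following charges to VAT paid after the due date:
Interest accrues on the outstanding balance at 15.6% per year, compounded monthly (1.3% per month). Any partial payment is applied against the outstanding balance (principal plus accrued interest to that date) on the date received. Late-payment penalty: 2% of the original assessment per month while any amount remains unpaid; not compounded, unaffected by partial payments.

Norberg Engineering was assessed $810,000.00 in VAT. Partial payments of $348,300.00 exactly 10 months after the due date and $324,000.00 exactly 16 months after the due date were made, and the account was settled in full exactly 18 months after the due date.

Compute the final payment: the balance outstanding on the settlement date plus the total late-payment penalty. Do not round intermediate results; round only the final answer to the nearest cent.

Balance at month 10: $810,000.0000 × (1 + 0.013)^10 = $921,678.5332…
After $348,300.00 payment: $921,678.5332… − $348,300.00 = $573,378.5332…
Balance at month 16: $573,378.5332… × (1 + 0.013)^6 = $619,581.0146…
After $324,000.00 payment: $619,581.0146… − $324,000.00 = $295,581.0146…
Balance at month 18: $295,581.0146… × (1 + 0.013)^2 = $303,316.0742…
Penalty: 18 × 2% × $810,000.00 = $291,600.00
Final settlement = outstanding balance + penalty = $303,316.0742… + $291,600.00 = $594,916.07

$594,916.07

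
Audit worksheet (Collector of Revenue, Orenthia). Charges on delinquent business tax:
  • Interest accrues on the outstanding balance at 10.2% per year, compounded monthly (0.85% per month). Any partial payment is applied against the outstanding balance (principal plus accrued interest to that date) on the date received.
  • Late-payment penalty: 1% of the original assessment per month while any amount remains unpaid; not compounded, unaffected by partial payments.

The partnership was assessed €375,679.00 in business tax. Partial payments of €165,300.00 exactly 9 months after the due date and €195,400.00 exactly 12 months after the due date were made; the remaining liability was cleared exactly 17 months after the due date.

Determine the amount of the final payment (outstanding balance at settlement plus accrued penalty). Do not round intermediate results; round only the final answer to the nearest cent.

Balance at month 9: €375,679.0000 × (1 + 0.0085)^9 = €405,415.2138…
After €165,300.00 payment: €405,415.2138… − €165,300.00 = €240,115.2138…
Balance at month 12: €240,115.2138… × (1 + 0.0085)^3 = €246,290.3441…
After €195,400.00 payment: €246,290.3441… − €195,400.00 = €50,890.3441…
Balance at month 17: €50,890.3441… × (1 + 0.0085)^5 = €53,090.2659…
Penalty: 17 × 1% × €375,679.00 = €63,865.43
Final settlement = outstanding balance + penalty = €53,090.2659… + €63,865.43 = €116,955.70

€116,955.70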